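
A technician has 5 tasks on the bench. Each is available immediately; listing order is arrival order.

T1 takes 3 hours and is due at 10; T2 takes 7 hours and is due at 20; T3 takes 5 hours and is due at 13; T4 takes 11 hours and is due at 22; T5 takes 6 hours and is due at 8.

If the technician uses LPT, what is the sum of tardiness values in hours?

54

LPT (decreasing processing time): T4 T2 T5 T3 T1.
T4: 0→11, due 22, tardiness 0
T2: 11→18, due 20, tardiness 0
T5: 18→24, due 8, tardiness 16
T3: 24→29, due 13, tardiness 16
T1: 29→32, due 10, tardiness 22
Sum = 0+0+16+16+22 = 54.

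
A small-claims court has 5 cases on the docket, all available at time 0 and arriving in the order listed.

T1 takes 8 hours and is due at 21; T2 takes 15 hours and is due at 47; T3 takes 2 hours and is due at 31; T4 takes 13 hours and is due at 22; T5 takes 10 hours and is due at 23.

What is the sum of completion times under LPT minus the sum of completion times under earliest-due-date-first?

LPT (decreasing processing time): T2 T4 T5 T1 T3.
T2: 0→15
T4: 15→28
T5: 28→38
T1: 38→46
T3: 46→48
Sum = 15+28+38+46+48 = 175.
EDD (increasing due date): T1 T4 T5 T3 T2.
T1: 0→8
T4: 8→21
T5: 21→31
T3: 31→33
T2: 33→48
Sum = 8+21+31+33+48 = 141.
Difference = 175 − 141 = 34.

34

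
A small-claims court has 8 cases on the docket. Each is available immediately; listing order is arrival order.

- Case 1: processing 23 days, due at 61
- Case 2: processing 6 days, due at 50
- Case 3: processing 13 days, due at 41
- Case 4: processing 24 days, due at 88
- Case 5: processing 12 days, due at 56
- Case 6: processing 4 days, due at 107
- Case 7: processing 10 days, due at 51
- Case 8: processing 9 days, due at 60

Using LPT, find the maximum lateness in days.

47

LPT (decreasing processing time): Case 4 Case 1 Case 3 Case 5 Case 7 Case 8 Case 2 Case 6.
Case 4: 0→24, due 88, lateness -64
Case 1: 24→47, due 61, lateness -14
Case 3: 47→60, due 41, lateness 19
Case 5: 60→72, due 56, lateness 16
Case 7: 72→82, due 51, lateness 31
Case 8: 82→91, due 60, lateness 31
Case 2: 91→97, due 50, lateness 47
Case 6: 97→101, due 107, lateness -6
Maximum = 47.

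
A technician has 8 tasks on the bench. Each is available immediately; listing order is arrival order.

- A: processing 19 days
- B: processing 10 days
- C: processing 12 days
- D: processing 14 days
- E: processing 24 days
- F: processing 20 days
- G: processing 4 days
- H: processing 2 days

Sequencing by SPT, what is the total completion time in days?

341

SPT (increasing processing time): H G B C D A F E.
H: 0→2
G: 2→6
B: 6→16
C: 16→28
D: 28→42
A: 42→61
F: 61→81
E: 81→105
Sum = 2+6+16+28+42+61+81+105 = 341.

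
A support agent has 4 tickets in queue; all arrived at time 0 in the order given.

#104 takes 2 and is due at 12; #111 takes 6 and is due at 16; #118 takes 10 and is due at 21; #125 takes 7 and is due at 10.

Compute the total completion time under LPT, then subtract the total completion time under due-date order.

19

LPT (decreasing processing time): #118 #125 #111 #104.
#118: 0→10
#125: 10→17
#111: 17→23
#104: 23→25
Sum = 10+17+23+25 = 75.
EDD (increasing due date): #125 #104 #111 #118.
#125: 0→7
#104: 7→9
#111: 9→15
#118: 15→25
Sum = 7+9+15+25 = 56.
Difference = 75 − 56 = 19.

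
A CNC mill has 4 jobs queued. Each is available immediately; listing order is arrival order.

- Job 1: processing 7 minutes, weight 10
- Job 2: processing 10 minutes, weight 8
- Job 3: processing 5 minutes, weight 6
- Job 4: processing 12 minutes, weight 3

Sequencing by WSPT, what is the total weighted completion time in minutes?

WSPT (decreasing weight/processing-time ratio): Job 1 Job 3 Job 2 Job 4.
Job 1: finishes 7, weight 10, w·C = 70
Job 3: finishes 12, weight 6, w·C = 72
Job 2: finishes 22, weight 8, w·C = 176
Job 4: finishes 34, weight 3, w·C = 102
Sum = 70+72+176+102 = 420.

420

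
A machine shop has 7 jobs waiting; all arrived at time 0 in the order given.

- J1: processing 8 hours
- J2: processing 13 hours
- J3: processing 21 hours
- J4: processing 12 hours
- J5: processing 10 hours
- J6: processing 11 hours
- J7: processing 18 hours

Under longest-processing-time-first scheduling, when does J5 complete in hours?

LPT (decreasing processing time): J3 J7 J2 J4 J6 J5 J1.
J3: 0→21
J7: 21→39
J2: 39→52
J4: 52→64
J6: 64→75
J5: 75→85

85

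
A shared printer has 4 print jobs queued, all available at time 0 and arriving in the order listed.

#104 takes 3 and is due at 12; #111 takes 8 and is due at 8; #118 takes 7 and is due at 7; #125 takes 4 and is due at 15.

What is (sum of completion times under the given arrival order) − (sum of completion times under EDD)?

-8

FIFO (arrival order): #104 #111 #118 #125.
#104: 0→3
#111: 3→11
#118: 11→18
#125: 18→22
Sum = 3+11+18+22 = 54.
EDD (increasing due date): #118 #111 #104 #125.
#118: 0→7
#111: 7→15
#104: 15→18
#125: 18→22
Sum = 7+15+18+22 = 62.
Difference = 54 − 62 = -8.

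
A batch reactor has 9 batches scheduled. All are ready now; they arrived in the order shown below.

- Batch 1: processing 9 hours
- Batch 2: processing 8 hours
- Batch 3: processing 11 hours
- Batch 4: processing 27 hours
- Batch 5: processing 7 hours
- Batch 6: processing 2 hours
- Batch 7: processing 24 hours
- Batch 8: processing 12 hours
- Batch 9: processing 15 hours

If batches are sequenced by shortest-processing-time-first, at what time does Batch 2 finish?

17

SPT (increasing processing time): Batch 6 Batch 5 Batch 2 Batch 1 Batch 3 Batch 8 Batch 9 Batch 7 Batch 4.
Batch 6: 0→2
Batch 5: 2→9
Batch 2: 9→17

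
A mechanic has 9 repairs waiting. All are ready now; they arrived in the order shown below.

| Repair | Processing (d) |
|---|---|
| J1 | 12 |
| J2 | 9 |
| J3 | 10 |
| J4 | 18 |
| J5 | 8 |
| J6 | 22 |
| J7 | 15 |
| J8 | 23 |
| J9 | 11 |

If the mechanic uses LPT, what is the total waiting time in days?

631

LPT (decreasing processing time): J8 J6 J4 J7 J1 J9 J3 J2 J5.
J8: waits 0, runs 0→23
J6: waits 23, runs 23→45
J4: waits 45, runs 45→63
J7: waits 63, runs 63→78
J1: waits 78, runs 78→90
J9: waits 90, runs 90→101
J3: waits 101, runs 101→111
J2: waits 111, runs 111→120
J5: waits 120, runs 120→128
Sum = 0+23+45+63+78+90+101+111+120 = 631.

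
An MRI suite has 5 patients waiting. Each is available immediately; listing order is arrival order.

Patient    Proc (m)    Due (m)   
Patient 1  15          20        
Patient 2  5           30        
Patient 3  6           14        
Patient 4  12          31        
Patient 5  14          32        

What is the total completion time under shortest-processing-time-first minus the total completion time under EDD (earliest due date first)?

SPT (increasing processing time): Patient 2 Patient 3 Patient 4 Patient 5 Patient 1.
Patient 2: 0→5
Patient 3: 5→11
Patient 4: 11→23
Patient 5: 23→37
Patient 1: 37→52
Sum = 5+11+23+37+52 = 128.
EDD (increasing due date): Patient 3 Patient 1 Patient 2 Patient 4 Patient 5.
Patient 3: 0→6
Patient 1: 6→21
Patient 2: 21→26
Patient 4: 26→38
Patient 5: 38→52
Sum = 6+21+26+38+52 = 143.
Difference = 128 − 143 = -15.

-15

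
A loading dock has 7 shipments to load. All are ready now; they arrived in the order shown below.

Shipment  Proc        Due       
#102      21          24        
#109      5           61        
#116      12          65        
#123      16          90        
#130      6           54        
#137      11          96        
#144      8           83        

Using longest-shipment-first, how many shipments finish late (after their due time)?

2

LPT (decreasing processing time): #102 #123 #116 #137 #144 #130 #109.
#102: 0→21, due 24, tardiness 0
#123: 21→37, due 90, tardiness 0
#116: 37→49, due 65, tardiness 0
#137: 49→60, due 96, tardiness 0
#144: 60→68, due 83, tardiness 0
#130: 68→74, due 54, tardiness 20
#109: 74→79, due 61, tardiness 18
Late shipments: 2.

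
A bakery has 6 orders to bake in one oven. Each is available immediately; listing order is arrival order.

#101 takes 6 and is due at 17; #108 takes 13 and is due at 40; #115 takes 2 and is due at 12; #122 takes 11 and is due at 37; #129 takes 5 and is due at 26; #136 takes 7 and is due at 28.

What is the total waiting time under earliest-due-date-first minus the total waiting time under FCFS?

EDD (increasing due date): #115 #101 #129 #136 #122 #108.
#115: waits 0, runs 0→2
#101: waits 2, runs 2→8
#129: waits 8, runs 8→13
#136: waits 13, runs 13→20
#122: waits 20, runs 20→31
#108: waits 31, runs 31→44
Sum = 0+2+8+13+20+31 = 74.
FIFO (arrival order): #101 #108 #115 #122 #129 #136.
#101: waits 0, runs 0→6
#108: waits 6, runs 6→19
#115: waits 19, runs 19→21
#122: waits 21, runs 21→32
#129: waits 32, runs 32→37
#136: waits 37, runs 37→44
Sum = 0+6+19+21+32+37 = 115.
Difference = 74 − 115 = -41.

-41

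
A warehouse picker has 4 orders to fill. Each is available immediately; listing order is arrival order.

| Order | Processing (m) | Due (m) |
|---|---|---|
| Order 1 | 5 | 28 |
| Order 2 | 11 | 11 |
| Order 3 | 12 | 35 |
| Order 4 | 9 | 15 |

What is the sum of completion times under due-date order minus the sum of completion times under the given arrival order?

EDD (increasing due date): Order 2 Order 4 Order 1 Order 3.
Order 2: 0→11
Order 4: 11→20
Order 1: 20→25
Order 3: 25→37
Sum = 11+20+25+37 = 93.
FIFO (arrival order): Order 1 Order 2 Order 3 Order 4.
Order 1: 0→5
Order 2: 5→16
Order 3: 16→28
Order 4: 28→37
Sum = 5+16+28+37 = 86.
Difference = 93 − 86 = 7.

7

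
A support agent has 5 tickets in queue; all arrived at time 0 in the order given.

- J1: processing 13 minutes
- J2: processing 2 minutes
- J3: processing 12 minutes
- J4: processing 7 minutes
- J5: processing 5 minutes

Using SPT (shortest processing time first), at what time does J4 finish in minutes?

SPT (increasing processing time): J2 J5 J4 J3 J1.
J2: 0→2
J5: 2→7
J4: 7→14

14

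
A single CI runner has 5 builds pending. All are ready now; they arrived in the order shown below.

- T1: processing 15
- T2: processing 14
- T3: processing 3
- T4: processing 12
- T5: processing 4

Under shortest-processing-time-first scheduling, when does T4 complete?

19

SPT (increasing processing time): T3 T5 T4 T2 T1.
T3: 0→3
T5: 3→7
T4: 7→19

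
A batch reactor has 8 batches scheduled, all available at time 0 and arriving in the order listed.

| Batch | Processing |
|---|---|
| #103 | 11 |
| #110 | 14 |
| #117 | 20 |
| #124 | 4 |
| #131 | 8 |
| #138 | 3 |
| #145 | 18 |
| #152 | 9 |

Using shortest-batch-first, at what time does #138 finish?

3

SPT (increasing processing time): #138 #124 #131 #152 #103 #110 #145 #117.
#138: 0→3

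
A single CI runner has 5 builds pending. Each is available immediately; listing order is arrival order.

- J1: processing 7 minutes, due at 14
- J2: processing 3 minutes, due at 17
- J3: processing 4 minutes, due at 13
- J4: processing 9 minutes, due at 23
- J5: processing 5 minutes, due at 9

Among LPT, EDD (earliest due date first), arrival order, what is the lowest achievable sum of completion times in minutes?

LPT (decreasing processing time): J4 J1 J5 J3 J2.
J4: 0→9
J1: 9→16
J5: 16→21
J3: 21→25
J2: 25→28
Sum = 9+16+21+25+28 = 99.
EDD (increasing due date): J5 J3 J1 J2 J4.
J5: 0→5
J3: 5→9
J1: 9→16
J2: 16→19
J4: 19→28
Sum = 5+9+16+19+28 = 77.
FIFO (arrival order): J1 J2 J3 J4 J5.
J1: 0→7
J2: 7→10
J3: 10→14
J4: 14→23
J5: 23→28
Sum = 7+10+14+23+28 = 82.
LPT 99, EDD 77, FIFO 82 → minimum 77.

77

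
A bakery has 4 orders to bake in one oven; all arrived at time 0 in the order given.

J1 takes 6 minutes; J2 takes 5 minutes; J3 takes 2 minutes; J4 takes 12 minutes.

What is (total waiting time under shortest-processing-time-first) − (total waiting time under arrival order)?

SPT (increasing processing time): J3 J2 J1 J4.
J3: waits 0, runs 0→2
J2: waits 2, runs 2→7
J1: waits 7, runs 7→13
J4: waits 13, runs 13→25
Sum = 0+2+7+13 = 22.
FIFO (arrival order): J1 J2 J3 J4.
J1: waits 0, runs 0→6
J2: waits 6, runs 6→11
J3: waits 11, runs 11→13
J4: waits 13, runs 13→25
Sum = 0+6+11+13 = 30.
Difference = 22 − 30 = -8.

-8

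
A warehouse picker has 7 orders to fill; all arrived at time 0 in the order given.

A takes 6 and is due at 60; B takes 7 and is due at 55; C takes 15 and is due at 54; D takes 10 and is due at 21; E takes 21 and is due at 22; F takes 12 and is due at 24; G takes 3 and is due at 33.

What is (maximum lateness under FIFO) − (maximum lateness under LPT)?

6

FIFO (arrival order): A B C D E F G.
A: 0→6, due 60, lateness -54
B: 6→13, due 55, lateness -42
C: 13→28, due 54, lateness -26
D: 28→38, due 21, lateness 17
E: 38→59, due 22, lateness 37
F: 59→71, due 24, lateness 47
G: 71→74, due 33, lateness 41
Maximum = 47.
LPT (decreasing processing time): E C F D B A G.
E: 0→21, due 22, lateness -1
C: 21→36, due 54, lateness -18
F: 36→48, due 24, lateness 24
D: 48→58, due 21, lateness 37
B: 58→65, due 55, lateness 10
A: 65→71, due 60, lateness 11
G: 71→74, due 33, lateness 41
Maximum = 41.
Difference = 47 − 41 = 6.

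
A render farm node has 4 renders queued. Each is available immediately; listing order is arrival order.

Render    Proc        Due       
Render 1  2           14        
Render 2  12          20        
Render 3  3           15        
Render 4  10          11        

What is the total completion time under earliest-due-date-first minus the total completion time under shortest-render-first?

15

EDD (increasing due date): Render 4 Render 1 Render 3 Render 2.
Render 4: 0→10
Render 1: 10→12
Render 3: 12→15
Render 2: 15→27
Sum = 10+12+15+27 = 64.
SPT (increasing processing time): Render 1 Render 3 Render 4 Render 2.
Render 1: 0→2
Render 3: 2→5
Render 4: 5→15
Render 2: 15→27
Sum = 2+5+15+27 = 49.
Difference = 64 − 49 = 15.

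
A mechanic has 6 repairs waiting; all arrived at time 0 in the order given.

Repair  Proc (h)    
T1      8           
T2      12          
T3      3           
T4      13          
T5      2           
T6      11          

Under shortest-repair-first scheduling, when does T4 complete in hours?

SPT (increasing processing time): T5 T3 T1 T6 T2 T4.
T5: 0→2
T3: 2→5
T1: 5→13
T6: 13→24
T2: 24→36
T4: 36→49

49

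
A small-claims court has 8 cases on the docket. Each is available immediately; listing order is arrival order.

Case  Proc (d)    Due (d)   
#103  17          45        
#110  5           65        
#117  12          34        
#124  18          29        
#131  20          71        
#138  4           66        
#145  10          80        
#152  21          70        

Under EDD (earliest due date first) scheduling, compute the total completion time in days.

484

EDD (increasing due date): #124 #117 #103 #110 #138 #152 #131 #145.
#124: 0→18
#117: 18→30
#103: 30→47
#110: 47→52
#138: 52→56
#152: 56→77
#131: 77→97
#145: 97→107
Sum = 18+30+47+52+56+77+97+107 = 484.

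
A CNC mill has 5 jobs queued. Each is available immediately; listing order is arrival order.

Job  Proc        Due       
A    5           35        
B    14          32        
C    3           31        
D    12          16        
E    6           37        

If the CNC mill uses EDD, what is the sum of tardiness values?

EDD (increasing due date): D C B A E.
D: 0→12, due 16, tardiness 0
C: 12→15, due 31, tardiness 0
B: 15→29, due 32, tardiness 0
A: 29→34, due 35, tardiness 0
E: 34→40, due 37, tardiness 3
Sum = 0+0+0+0+3 = 3.

3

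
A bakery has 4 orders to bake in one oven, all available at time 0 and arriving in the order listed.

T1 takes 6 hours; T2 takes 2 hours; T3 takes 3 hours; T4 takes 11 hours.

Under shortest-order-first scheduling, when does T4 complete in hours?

SPT (increasing processing time): T2 T3 T1 T4.
T2: 0→2
T3: 2→5
T1: 5→11
T4: 11→22

22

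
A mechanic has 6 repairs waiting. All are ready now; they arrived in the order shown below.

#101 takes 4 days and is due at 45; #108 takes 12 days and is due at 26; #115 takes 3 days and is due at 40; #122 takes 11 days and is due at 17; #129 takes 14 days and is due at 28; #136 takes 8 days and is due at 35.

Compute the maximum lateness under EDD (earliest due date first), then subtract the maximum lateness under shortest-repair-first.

EDD (increasing due date): #122 #108 #129 #136 #115 #101.
#122: 0→11, due 17, lateness -6
#108: 11→23, due 26, lateness -3
#129: 23→37, due 28, lateness 9
#136: 37→45, due 35, lateness 10
#115: 45→48, due 40, lateness 8
#101: 48→52, due 45, lateness 7
Maximum = 10.
SPT (increasing processing time): #115 #101 #136 #122 #108 #129.
#115: 0→3, due 40, lateness -37
#101: 3→7, due 45, lateness -38
#136: 7→15, due 35, lateness -20
#122: 15→26, due 17, lateness 9
#108: 26→38, due 26, lateness 12
#129: 38→52, due 28, lateness 24
Maximum = 24.
Difference = 10 − 24 = -14.

-14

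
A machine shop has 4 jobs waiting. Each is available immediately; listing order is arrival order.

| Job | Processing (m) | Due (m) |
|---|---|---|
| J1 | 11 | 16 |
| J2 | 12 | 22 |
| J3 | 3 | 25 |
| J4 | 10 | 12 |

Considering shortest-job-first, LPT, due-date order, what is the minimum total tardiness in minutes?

SPT (increasing processing time): J3 J4 J1 J2.
J3: 0→3, due 25, tardiness 0
J4: 3→13, due 12, tardiness 1
J1: 13→24, due 16, tardiness 8
J2: 24→36, due 22, tardiness 14
Sum = 0+1+8+14 = 23.
LPT (decreasing processing time): J2 J1 J4 J3.
J2: 0→12, due 22, tardiness 0
J1: 12→23, due 16, tardiness 7
J4: 23→33, due 12, tardiness 21
J3: 33→36, due 25, tardiness 11
Sum = 0+7+21+11 = 39.
EDD (increasing due date): J4 J1 J2 J3.
J4: 0→10, due 12, tardiness 0
J1: 10→21, due 16, tardiness 5
J2: 21→33, due 22, tardiness 11
J3: 33→36, due 25, tardiness 11
Sum = 0+5+11+11 = 27.
SPT 23, LPT 39, EDD 27 → minimum 23.

23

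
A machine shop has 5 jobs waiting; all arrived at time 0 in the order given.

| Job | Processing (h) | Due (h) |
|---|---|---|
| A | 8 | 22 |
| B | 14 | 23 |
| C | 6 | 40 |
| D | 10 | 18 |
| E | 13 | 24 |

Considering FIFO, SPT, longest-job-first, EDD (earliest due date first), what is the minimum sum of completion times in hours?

132

FIFO (arrival order): A B C D E.
A: 0→8
B: 8→22
C: 22→28
D: 28→38
E: 38→51
Sum = 8+22+28+38+51 = 147.
SPT (increasing processing time): C A D E B.
C: 0→6
A: 6→14
D: 14→24
E: 24→37
B: 37→51
Sum = 6+14+24+37+51 = 132.
LPT (decreasing processing time): B E D A C.
B: 0→14
E: 14→27
D: 27→37
A: 37→45
C: 45→51
Sum = 14+27+37+45+51 = 174.
EDD (increasing due date): D A B E C.
D: 0→10
A: 10→18
B: 18→32
E: 32→45
C: 45→51
Sum = 10+18+32+45+51 = 156.
FIFO 147, SPT 132, LPT 174, EDD 156 → minimum 132.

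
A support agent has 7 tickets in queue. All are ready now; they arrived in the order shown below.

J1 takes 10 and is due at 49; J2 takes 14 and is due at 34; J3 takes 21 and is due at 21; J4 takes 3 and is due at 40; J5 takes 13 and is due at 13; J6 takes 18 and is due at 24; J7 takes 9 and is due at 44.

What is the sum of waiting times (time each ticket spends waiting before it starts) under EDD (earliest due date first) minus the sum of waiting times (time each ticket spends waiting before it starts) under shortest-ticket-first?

EDD (increasing due date): J5 J3 J6 J2 J4 J7 J1.
J5: waits 0, runs 0→13
J3: waits 13, runs 13→34
J6: waits 34, runs 34→52
J2: waits 52, runs 52→66
J4: waits 66, runs 66→69
J7: waits 69, runs 69→78
J1: waits 78, runs 78→88
Sum = 0+13+34+52+66+69+78 = 312.
SPT (increasing processing time): J4 J7 J1 J5 J2 J6 J3.
J4: waits 0, runs 0→3
J7: waits 3, runs 3→12
J1: waits 12, runs 12→22
J5: waits 22, runs 22→35
J2: waits 35, runs 35→49
J6: waits 49, runs 49→67
J3: waits 67, runs 67→88
Sum = 0+3+12+22+35+49+67 = 188.
Difference = 312 − 188 = 124.

124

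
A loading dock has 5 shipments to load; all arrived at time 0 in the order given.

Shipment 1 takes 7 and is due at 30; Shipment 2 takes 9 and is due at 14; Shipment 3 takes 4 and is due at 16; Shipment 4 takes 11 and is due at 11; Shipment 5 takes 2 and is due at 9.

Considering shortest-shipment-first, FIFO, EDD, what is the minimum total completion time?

SPT (increasing processing time): Shipment 5 Shipment 3 Shipment 1 Shipment 2 Shipment 4.
Shipment 5: 0→2
Shipment 3: 2→6
Shipment 1: 6→13
Shipment 2: 13→22
Shipment 4: 22→33
Sum = 2+6+13+22+33 = 76.
FIFO (arrival order): Shipment 1 Shipment 2 Shipment 3 Shipment 4 Shipment 5.
Shipment 1: 0→7
Shipment 2: 7→16
Shipment 3: 16→20
Shipment 4: 20→31
Shipment 5: 31→33
Sum = 7+16+20+31+33 = 107.
EDD (increasing due date): Shipment 5 Shipment 4 Shipment 2 Shipment 3 Shipment 1.
Shipment 5: 0→2
Shipment 4: 2→13
Shipment 2: 13→22
Shipment 3: 22→26
Shipment 1: 26→33
Sum = 2+13+22+26+33 = 96.
SPT 76, FIFO 107, EDD 96 → minimum 76.

76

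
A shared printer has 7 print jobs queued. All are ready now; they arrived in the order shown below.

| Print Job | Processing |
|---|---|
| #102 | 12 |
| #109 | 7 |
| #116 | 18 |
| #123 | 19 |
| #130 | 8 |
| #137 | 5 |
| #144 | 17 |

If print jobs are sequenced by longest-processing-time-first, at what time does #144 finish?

LPT (decreasing processing time): #123 #116 #144 #102 #130 #109 #137.
#123: 0→19
#116: 19→37
#144: 37→54

54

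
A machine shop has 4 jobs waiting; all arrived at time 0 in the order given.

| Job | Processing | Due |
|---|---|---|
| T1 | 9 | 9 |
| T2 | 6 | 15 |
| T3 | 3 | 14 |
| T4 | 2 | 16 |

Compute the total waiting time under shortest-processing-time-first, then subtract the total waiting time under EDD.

SPT (increasing processing time): T4 T3 T2 T1.
T4: waits 0, runs 0→2
T3: waits 2, runs 2→5
T2: waits 5, runs 5→11
T1: waits 11, runs 11→20
Sum = 0+2+5+11 = 18.
EDD (increasing due date): T1 T3 T2 T4.
T1: waits 0, runs 0→9
T3: waits 9, runs 9→12
T2: waits 12, runs 12→18
T4: waits 18, runs 18→20
Sum = 0+9+12+18 = 39.
Difference = 18 − 39 = -21.

-21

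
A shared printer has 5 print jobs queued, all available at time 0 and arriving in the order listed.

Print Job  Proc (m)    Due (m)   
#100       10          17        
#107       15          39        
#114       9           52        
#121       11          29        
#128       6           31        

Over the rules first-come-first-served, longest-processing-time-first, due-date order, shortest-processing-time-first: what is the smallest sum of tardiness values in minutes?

FIFO (arrival order): #100 #107 #114 #121 #128.
#100: 0→10, due 17, tardiness 0
#107: 10→25, due 39, tardiness 0
#114: 25→34, due 52, tardiness 0
#121: 34→45, due 29, tardiness 16
#128: 45→51, due 31, tardiness 20
Sum = 0+0+0+16+20 = 36.
LPT (decreasing processing time): #107 #121 #100 #114 #128.
#107: 0→15, due 39, tardiness 0
#121: 15→26, due 29, tardiness 0
#100: 26→36, due 17, tardiness 19
#114: 36→45, due 52, tardiness 0
#128: 45→51, due 31, tardiness 20
Sum = 0+0+19+0+20 = 39.
EDD (increasing due date): #100 #121 #128 #107 #114.
#100: 0→10, due 17, tardiness 0
#121: 10→21, due 29, tardiness 0
#128: 21→27, due 31, tardiness 0
#107: 27→42, due 39, tardiness 3
#114: 42→51, due 52, tardiness 0
Sum = 0+0+0+3+0 = 3.
SPT (increasing processing time): #128 #114 #100 #121 #107.
#128: 0→6, due 31, tardiness 0
#114: 6→15, due 52, tardiness 0
#100: 15→25, due 17, tardiness 8
#121: 25→36, due 29, tardiness 7
#107: 36→51, due 39, tardiness 12
Sum = 0+0+8+7+12 = 27.
FIFO 36, LPT 39, EDD 3, SPT 27 → minimum 3.

3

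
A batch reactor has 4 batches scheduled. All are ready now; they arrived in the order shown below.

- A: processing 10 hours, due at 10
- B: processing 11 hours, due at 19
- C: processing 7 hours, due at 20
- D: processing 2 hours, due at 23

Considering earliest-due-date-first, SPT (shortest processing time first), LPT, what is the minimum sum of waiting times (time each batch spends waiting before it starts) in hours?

EDD (increasing due date): A B C D.
A: waits 0, runs 0→10
B: waits 10, runs 10→21
C: waits 21, runs 21→28
D: waits 28, runs 28→30
Sum = 0+10+21+28 = 59.
SPT (increasing processing time): D C A B.
D: waits 0, runs 0→2
C: waits 2, runs 2→9
A: waits 9, runs 9→19
B: waits 19, runs 19→30
Sum = 0+2+9+19 = 30.
LPT (decreasing processing time): B A C D.
B: waits 0, runs 0→11
A: waits 11, runs 11→21
C: waits 21, runs 21→28
D: waits 28, runs 28→30
Sum = 0+11+21+28 = 60.
EDD 59, SPT 30, LPT 60 → minimum 30.

30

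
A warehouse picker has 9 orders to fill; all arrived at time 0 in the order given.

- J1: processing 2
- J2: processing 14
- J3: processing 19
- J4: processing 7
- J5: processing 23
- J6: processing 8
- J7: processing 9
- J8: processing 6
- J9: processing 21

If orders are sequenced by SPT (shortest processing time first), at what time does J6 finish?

SPT (increasing processing time): J1 J8 J4 J6 J7 J2 J3 J9 J5.
J1: 0→2
J8: 2→8
J4: 8→15
J6: 15→23

23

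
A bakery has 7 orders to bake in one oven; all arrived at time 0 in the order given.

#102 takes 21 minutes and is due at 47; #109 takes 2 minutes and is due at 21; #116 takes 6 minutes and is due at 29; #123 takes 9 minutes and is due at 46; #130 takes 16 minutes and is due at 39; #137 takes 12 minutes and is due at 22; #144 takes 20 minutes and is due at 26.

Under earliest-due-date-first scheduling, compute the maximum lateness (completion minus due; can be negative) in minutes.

EDD (increasing due date): #109 #137 #144 #116 #130 #123 #102.
#109: 0→2, due 21, lateness -19
#137: 2→14, due 22, lateness -8
#144: 14→34, due 26, lateness 8
#116: 34→40, due 29, lateness 11
#130: 40→56, due 39, lateness 17
#123: 56→65, due 46, lateness 19
#102: 65→86, due 47, lateness 39
Maximum = 39.

39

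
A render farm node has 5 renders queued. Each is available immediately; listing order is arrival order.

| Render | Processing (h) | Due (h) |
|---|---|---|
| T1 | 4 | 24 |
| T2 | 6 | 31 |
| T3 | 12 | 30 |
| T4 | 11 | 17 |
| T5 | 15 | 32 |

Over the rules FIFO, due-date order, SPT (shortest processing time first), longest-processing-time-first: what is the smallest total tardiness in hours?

18

FIFO (arrival order): T1 T2 T3 T4 T5.
T1: 0→4, due 24, tardiness 0
T2: 4→10, due 31, tardiness 0
T3: 10→22, due 30, tardiness 0
T4: 22→33, due 17, tardiness 16
T5: 33→48, due 32, tardiness 16
Sum = 0+0+0+16+16 = 32.
EDD (increasing due date): T4 T1 T3 T2 T5.
T4: 0→11, due 17, tardiness 0
T1: 11→15, due 24, tardiness 0
T3: 15→27, due 30, tardiness 0
T2: 27→33, due 31, tardiness 2
T5: 33→48, due 32, tardiness 16
Sum = 0+0+0+2+16 = 18.
SPT (increasing processing time): T1 T2 T4 T3 T5.
T1: 0→4, due 24, tardiness 0
T2: 4→10, due 31, tardiness 0
T4: 10→21, due 17, tardiness 4
T3: 21→33, due 30, tardiness 3
T5: 33→48, due 32, tardiness 16
Sum = 0+0+4+3+16 = 23.
LPT (decreasing processing time): T5 T3 T4 T2 T1.
T5: 0→15, due 32, tardiness 0
T3: 15→27, due 30, tardiness 0
T4: 27→38, due 17, tardiness 21
T2: 38→44, due 31, tardiness 13
T1: 44→48, due 24, tardiness 24
Sum = 0+0+21+13+24 = 58.
FIFO 32, EDD 18, SPT 23, LPT 58 → minimum 18.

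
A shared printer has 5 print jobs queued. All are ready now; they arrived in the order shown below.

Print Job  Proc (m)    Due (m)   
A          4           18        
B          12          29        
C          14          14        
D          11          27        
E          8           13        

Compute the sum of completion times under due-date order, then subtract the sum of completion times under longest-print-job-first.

EDD (increasing due date): E C A D B.
E: 0→8
C: 8→22
A: 22→26
D: 26→37
B: 37→49
Sum = 8+22+26+37+49 = 142.
LPT (decreasing processing time): C B D E A.
C: 0→14
B: 14→26
D: 26→37
E: 37→45
A: 45→49
Sum = 14+26+37+45+49 = 171.
Difference = 142 − 171 = -29.

-29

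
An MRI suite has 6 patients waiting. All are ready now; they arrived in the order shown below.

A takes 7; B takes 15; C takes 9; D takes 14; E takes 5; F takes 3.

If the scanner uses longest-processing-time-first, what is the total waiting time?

177

LPT (decreasing processing time): B D C A E F.
B: waits 0, runs 0→15
D: waits 15, runs 15→29
C: waits 29, runs 29→38
A: waits 38, runs 38→45
E: waits 45, runs 45→50
F: waits 50, runs 50→53
Sum = 0+15+29+38+45+50 = 177.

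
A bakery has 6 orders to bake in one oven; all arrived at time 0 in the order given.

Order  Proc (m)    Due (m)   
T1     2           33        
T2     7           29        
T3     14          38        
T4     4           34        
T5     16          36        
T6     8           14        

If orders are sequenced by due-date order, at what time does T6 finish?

8

EDD (increasing due date): T6 T2 T1 T4 T5 T3.
T6: 0→8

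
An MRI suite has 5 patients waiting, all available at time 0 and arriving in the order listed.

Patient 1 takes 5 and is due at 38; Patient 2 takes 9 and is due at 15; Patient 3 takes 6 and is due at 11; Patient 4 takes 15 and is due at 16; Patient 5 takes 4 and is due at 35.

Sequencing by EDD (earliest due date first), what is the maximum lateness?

EDD (increasing due date): Patient 3 Patient 2 Patient 4 Patient 5 Patient 1.
Patient 3: 0→6, due 11, lateness -5
Patient 2: 6→15, due 15, lateness 0
Patient 4: 15→30, due 16, lateness 14
Patient 5: 30→34, due 35, lateness -1
Patient 1: 34→39, due 38, lateness 1
Maximum = 14.

14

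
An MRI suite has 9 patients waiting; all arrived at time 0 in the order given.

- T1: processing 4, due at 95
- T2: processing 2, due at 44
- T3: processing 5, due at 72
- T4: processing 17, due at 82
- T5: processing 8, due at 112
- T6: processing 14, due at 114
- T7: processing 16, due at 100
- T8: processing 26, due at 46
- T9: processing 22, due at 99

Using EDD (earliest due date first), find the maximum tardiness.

EDD (increasing due date): T2 T8 T3 T4 T1 T9 T7 T5 T6.
T2: 0→2, due 44, tardiness 0
T8: 2→28, due 46, tardiness 0
T3: 28→33, due 72, tardiness 0
T4: 33→50, due 82, tardiness 0
T1: 50→54, due 95, tardiness 0
T9: 54→76, due 99, tardiness 0
T7: 76→92, due 100, tardiness 0
T5: 92→100, due 112, tardiness 0
T6: 100→114, due 114, tardiness 0
Maximum = 0.

0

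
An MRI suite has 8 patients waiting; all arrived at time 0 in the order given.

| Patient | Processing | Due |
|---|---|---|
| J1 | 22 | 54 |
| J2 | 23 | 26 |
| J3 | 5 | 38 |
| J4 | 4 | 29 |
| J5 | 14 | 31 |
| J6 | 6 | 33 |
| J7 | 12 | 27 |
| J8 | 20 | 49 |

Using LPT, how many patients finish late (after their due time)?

LPT (decreasing processing time): J2 J1 J8 J5 J7 J6 J3 J4.
J2: 0→23, due 26, tardiness 0
J1: 23→45, due 54, tardiness 0
J8: 45→65, due 49, tardiness 16
J5: 65→79, due 31, tardiness 48
J7: 79→91, due 27, tardiness 64
J6: 91→97, due 33, tardiness 64
J3: 97→102, due 38, tardiness 64
J4: 102→106, due 29, tardiness 77
Late patients: 6.

6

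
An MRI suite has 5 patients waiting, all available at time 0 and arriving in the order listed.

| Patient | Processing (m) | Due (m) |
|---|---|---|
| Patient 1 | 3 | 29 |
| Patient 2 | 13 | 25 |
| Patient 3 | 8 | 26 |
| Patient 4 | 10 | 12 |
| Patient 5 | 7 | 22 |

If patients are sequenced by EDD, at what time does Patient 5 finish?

17

EDD (increasing due date): Patient 4 Patient 5 Patient 2 Patient 3 Patient 1.
Patient 4: 0→10
Patient 5: 10→17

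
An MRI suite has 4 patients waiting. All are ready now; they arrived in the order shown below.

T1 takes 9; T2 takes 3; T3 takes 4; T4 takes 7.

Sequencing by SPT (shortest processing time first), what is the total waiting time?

24

SPT (increasing processing time): T2 T3 T4 T1.
T2: waits 0, runs 0→3
T3: waits 3, runs 3→7
T4: waits 7, runs 7→14
T1: waits 14, runs 14→23
Sum = 0+3+7+14 = 24.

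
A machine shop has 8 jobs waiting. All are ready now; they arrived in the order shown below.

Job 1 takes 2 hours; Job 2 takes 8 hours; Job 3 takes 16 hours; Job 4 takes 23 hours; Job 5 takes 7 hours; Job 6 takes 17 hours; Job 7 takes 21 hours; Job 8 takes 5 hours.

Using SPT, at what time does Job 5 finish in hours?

14

SPT (increasing processing time): Job 1 Job 8 Job 5 Job 2 Job 3 Job 6 Job 7 Job 4.
Job 1: 0→2
Job 8: 2→7
Job 5: 7→14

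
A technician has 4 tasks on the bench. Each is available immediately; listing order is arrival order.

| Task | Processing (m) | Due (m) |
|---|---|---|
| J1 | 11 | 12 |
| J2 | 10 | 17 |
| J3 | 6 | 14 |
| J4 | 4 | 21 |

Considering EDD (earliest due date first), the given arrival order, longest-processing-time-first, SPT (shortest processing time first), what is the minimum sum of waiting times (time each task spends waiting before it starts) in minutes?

EDD (increasing due date): J1 J3 J2 J4.
J1: waits 0, runs 0→11
J3: waits 11, runs 11→17
J2: waits 17, runs 17→27
J4: waits 27, runs 27→31
Sum = 0+11+17+27 = 55.
FIFO (arrival order): J1 J2 J3 J4.
J1: waits 0, runs 0→11
J2: waits 11, runs 11→21
J3: waits 21, runs 21→27
J4: waits 27, runs 27→31
Sum = 0+11+21+27 = 59.
LPT (decreasing processing time): J1 J2 J3 J4.
J1: waits 0, runs 0→11
J2: waits 11, runs 11→21
J3: waits 21, runs 21→27
J4: waits 27, runs 27→31
Sum = 0+11+21+27 = 59.
SPT (increasing processing time): J4 J3 J2 J1.
J4: waits 0, runs 0→4
J3: waits 4, runs 4→10
J2: waits 10, runs 10→20
J1: waits 20, runs 20→31
Sum = 0+4+10+20 = 34.
EDD 55, FIFO 59, LPT 59, SPT 34 → minimum 34.

34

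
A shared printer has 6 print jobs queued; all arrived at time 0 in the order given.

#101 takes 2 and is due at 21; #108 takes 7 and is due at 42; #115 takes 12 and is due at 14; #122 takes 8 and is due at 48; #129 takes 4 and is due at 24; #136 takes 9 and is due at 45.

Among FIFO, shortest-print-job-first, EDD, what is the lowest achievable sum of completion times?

FIFO (arrival order): #101 #108 #115 #122 #129 #136.
#101: 0→2
#108: 2→9
#115: 9→21
#122: 21→29
#129: 29→33
#136: 33→42
Sum = 2+9+21+29+33+42 = 136.
SPT (increasing processing time): #101 #129 #108 #122 #136 #115.
#101: 0→2
#129: 2→6
#108: 6→13
#122: 13→21
#136: 21→30
#115: 30→42
Sum = 2+6+13+21+30+42 = 114.
EDD (increasing due date): #115 #101 #129 #108 #136 #122.
#115: 0→12
#101: 12→14
#129: 14→18
#108: 18→25
#136: 25→34
#122: 34→42
Sum = 12+14+18+25+34+42 = 145.
FIFO 136, SPT 114, EDD 145 → minimum 114.

114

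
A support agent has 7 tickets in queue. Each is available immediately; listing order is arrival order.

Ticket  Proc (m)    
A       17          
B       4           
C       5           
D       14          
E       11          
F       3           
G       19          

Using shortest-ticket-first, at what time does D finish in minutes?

37

SPT (increasing processing time): F B C E D A G.
F: 0→3
B: 3→7
C: 7→12
E: 12→23
D: 23→37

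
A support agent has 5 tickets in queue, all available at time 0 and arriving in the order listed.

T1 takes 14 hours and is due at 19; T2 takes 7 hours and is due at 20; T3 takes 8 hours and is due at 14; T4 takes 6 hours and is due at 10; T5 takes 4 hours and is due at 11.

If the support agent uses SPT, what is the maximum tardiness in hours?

20

SPT (increasing processing time): T5 T4 T2 T3 T1.
T5: 0→4, due 11, tardiness 0
T4: 4→10, due 10, tardiness 0
T2: 10→17, due 20, tardiness 0
T3: 17→25, due 14, tardiness 11
T1: 25→39, due 19, tardiness 20
Maximum = 20.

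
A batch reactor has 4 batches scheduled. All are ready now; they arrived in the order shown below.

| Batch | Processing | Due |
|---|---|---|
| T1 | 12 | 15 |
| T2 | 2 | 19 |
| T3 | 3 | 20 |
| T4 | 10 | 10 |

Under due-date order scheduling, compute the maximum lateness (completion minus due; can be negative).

7

EDD (increasing due date): T4 T1 T2 T3.
T4: 0→10, due 10, lateness 0
T1: 10→22, due 15, lateness 7
T2: 22→24, due 19, lateness 5
T3: 24→27, due 20, lateness 7
Maximum = 7.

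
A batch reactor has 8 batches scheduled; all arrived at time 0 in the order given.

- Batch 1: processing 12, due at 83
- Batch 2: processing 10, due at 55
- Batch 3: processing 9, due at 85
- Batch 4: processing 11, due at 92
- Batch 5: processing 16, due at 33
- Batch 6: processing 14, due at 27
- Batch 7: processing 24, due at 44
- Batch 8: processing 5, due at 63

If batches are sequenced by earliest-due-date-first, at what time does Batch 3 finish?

90

EDD (increasing due date): Batch 6 Batch 5 Batch 7 Batch 2 Batch 8 Batch 1 Batch 3 Batch 4.
Batch 6: 0→14
Batch 5: 14→30
Batch 7: 30→54
Batch 2: 54→64
Batch 8: 64→69
Batch 1: 69→81
Batch 3: 81→90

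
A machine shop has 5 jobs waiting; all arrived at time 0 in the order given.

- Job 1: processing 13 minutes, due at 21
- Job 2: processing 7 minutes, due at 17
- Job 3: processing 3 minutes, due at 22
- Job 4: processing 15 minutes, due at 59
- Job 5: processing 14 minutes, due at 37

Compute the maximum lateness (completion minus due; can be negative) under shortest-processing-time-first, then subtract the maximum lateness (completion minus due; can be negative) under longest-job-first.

-30

SPT (increasing processing time): Job 3 Job 2 Job 1 Job 5 Job 4.
Job 3: 0→3, due 22, lateness -19
Job 2: 3→10, due 17, lateness -7
Job 1: 10→23, due 21, lateness 2
Job 5: 23→37, due 37, lateness 0
Job 4: 37→52, due 59, lateness -7
Maximum = 2.
LPT (decreasing processing time): Job 4 Job 5 Job 1 Job 2 Job 3.
Job 4: 0→15, due 59, lateness -44
Job 5: 15→29, due 37, lateness -8
Job 1: 29→42, due 21, lateness 21
Job 2: 42→49, due 17, lateness 32
Job 3: 49→52, due 22, lateness 30
Maximum = 32.
Difference = 2 − 32 = -30.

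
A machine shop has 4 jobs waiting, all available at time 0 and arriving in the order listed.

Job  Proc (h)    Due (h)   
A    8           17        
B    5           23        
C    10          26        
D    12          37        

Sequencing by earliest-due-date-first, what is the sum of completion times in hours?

EDD (increasing due date): A B C D.
A: 0→8
B: 8→13
C: 13→23
D: 23→35
Sum = 8+13+23+35 = 79.

79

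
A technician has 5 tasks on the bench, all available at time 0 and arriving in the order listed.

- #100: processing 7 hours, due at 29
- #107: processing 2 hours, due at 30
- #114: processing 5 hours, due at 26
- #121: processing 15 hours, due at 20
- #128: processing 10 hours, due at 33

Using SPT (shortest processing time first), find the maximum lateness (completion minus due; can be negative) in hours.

SPT (increasing processing time): #107 #114 #100 #128 #121.
#107: 0→2, due 30, lateness -28
#114: 2→7, due 26, lateness -19
#100: 7→14, due 29, lateness -15
#128: 14→24, due 33, lateness -9
#121: 24→39, due 20, lateness 19
Maximum = 19.

19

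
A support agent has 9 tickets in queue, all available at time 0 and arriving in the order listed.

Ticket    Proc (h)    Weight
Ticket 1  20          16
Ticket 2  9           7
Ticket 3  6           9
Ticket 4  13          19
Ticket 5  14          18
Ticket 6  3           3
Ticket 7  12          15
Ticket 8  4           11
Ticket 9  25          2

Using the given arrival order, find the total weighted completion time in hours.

5319

FIFO (arrival order): Ticket 1 Ticket 2 Ticket 3 Ticket 4 Ticket 5 Ticket 6 Ticket 7 Ticket 8 Ticket 9.
Ticket 1: finishes 20, weight 16, w·C = 320
Ticket 2: finishes 29, weight 7, w·C = 203
Ticket 3: finishes 35, weight 9, w·C = 315
Ticket 4: finishes 48, weight 19, w·C = 912
Ticket 5: finishes 62, weight 18, w·C = 1116
Ticket 6: finishes 65, weight 3, w·C = 195
Ticket 7: finishes 77, weight 15, w·C = 1155
Ticket 8: finishes 81, weight 11, w·C = 891
Ticket 9: finishes 106, weight 2, w·C = 212
Sum = 320+203+315+912+1116+195+1155+891+212 = 5319.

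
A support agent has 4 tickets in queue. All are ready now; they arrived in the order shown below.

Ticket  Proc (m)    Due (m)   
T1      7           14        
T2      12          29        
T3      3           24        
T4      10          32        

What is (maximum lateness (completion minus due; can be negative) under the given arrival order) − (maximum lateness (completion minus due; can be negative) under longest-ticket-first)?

-15

FIFO (arrival order): T1 T2 T3 T4.
T1: 0→7, due 14, lateness -7
T2: 7→19, due 29, lateness -10
T3: 19→22, due 24, lateness -2
T4: 22→32, due 32, lateness 0
Maximum = 0.
LPT (decreasing processing time): T2 T4 T1 T3.
T2: 0→12, due 29, lateness -17
T4: 12→22, due 32, lateness -10
T1: 22→29, due 14, lateness 15
T3: 29→32, due 24, lateness 8
Maximum = 15.
Difference = 0 − 15 = -15.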